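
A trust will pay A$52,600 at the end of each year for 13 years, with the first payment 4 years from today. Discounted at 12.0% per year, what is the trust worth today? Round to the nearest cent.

PV at t=3 (ordinary 13-year annuity): 52600 × a(13|0.12) = 52600 × 6.423548 = 337,878.6467
Discount back 3 years: 337,878.6467 × (1+0.12)^(−3) = 337,878.6467 × 0.711780 = 240,495.3469

A$240,495.35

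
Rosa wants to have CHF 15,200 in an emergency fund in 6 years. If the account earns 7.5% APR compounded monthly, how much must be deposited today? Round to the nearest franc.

CHF 9,706

i = 0.075/12 = 0.00625 per month; n = 6·12 = 72.
PV = FV·(1+i)^(−n) = 15,200 × 0.638522 = 9,705.5302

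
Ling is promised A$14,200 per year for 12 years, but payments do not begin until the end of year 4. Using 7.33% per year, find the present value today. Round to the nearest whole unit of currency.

A$89,638

Value one period before first payment (t=3): 14200 × [1 − (1+0.0733)^(−12)] / 0.0733 = 14200 × 7.804855 = 110,828.9465
Discount back 3 years: 110,828.9465 × (1+0.0733)^(−3) = 110,828.9465 × 0.808792 = 89,637.5168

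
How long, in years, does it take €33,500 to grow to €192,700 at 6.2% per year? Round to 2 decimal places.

(1+i)^n = 192700/33500 = 5.75224, so n = ln 5.75224 / ln 1.062 = 29.0852 years

29.09 years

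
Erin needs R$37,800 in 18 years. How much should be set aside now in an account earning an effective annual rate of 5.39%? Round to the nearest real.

R$14,693

PV = FV·(1+i)^(−n) = 37,800 × 0.388697 = 14,692.7307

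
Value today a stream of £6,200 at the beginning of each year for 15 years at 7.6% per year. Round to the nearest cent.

£58,523.53

Annuity factor a(15|0.076) × (1+i) = 9.439279; PV = 6200 × 9.439279 = 58,523.5300
(Beginning-of-period payments → annuity-due factor ×(1+i).)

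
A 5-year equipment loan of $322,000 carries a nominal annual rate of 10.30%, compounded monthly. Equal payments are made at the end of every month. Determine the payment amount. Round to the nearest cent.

$6,889.18

i = 0.103/12 = 0.00858333 per month; n = 5·12 = 60.
Annuity-PV factor = 46.739985; PMT = 322000 / 46.739985 = 6,889.1764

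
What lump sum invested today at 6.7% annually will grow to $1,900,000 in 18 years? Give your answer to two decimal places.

$591,281.17

PV = FV·(1+i)^(−n) = 1,900,000 × 0.311201 = 591,281.1736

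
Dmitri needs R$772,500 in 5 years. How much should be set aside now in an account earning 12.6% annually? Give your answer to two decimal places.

Discount factor = (1+0.126)^(−5) = 0.552469; PV = 772,500 × 0.552469 = 426,782.4336

R$426,782.43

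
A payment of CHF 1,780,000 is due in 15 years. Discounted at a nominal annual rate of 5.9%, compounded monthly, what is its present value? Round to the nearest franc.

Periodic rate i = 0.059/12 = 0.00491667; n = 15 × 12 = 180 periods.
Discount factor = (1+0.00491667)^(−180) = 0.413610; PV = 1,780,000 × 0.413610 = 736,226.0195

CHF 736,226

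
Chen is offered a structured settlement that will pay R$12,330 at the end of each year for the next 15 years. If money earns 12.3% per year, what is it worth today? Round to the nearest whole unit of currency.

R$82,650

PV = PMT · [1 − (1+i)^(−n)] / i = 12330 · 6.703165 = 82,650.0226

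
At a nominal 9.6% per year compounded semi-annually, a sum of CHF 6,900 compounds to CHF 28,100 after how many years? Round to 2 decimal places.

14.98 years

Periodic rate i = 0.096/2 = 0.048.
n = ln(28100/6900) / ln(1+0.048) = ln(4.07246) / 0.046884 = 29.9518 half-years
= 29.9518/2 years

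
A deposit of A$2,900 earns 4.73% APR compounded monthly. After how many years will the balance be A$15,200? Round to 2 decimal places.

35.09 years

Periodic rate i = 0.0473/12 = 0.00394167.
(1+i)^n = 15200/2900 = 5.24138, so n = ln 5.24138 / ln 1.00394 = 421.1029 months
= 421.1029/12 years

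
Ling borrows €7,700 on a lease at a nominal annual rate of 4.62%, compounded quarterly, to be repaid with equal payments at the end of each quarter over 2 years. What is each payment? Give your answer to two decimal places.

€1,013.20

i = 0.0462/4 = 0.01155 per quarter; n = 2·4 = 8.
Annuity-PV factor = 7.599714; PMT = 7700 / 7.599714 = 1,013.1961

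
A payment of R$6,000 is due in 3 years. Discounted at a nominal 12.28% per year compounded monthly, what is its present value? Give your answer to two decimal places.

R$4,158.82

With 12 periods per year: i = 0.0102333, n = 36.
PV = FV·(1+i)^(−n) = 6,000 × 0.693137 = 4,158.8213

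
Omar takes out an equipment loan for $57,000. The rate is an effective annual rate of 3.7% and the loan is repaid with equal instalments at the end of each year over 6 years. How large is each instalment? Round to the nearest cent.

Annuity-PV factor = 5.293724; PMT = 57000 / 5.293724 = 10,767.4675

$10,767.47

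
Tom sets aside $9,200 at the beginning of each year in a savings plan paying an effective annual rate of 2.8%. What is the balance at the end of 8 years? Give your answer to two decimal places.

Accumulation factor s(8|0.028) × (1+i) = 9.076701; FV = 9200 × 9.076701 = 83,505.6479
(annuity-due: payments at period start, so ×(1+i).)

$83,505.65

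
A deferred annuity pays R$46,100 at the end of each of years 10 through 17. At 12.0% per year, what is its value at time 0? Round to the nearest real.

Value one period before first payment (t=9): 46100 × [1 − (1+0.12)^(−8)] / 0.12 = 46100 × 4.967640 = 229,008.1933
Discount back 9 years: 229,008.1933 × (1+0.12)^(−9) = 229,008.1933 × 0.360610 = 82,582.6503

R$82,583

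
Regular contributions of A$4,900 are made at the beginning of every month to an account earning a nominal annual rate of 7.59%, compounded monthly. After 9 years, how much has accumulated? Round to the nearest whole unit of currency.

A$760,699

i = 0.0759/12 = 0.006325 per month; n = 9·12 = 108.
FV = PMT · [(1+i)^n − 1] / i × (1+i) = 4900 · 155.244741 = 760,699.2330
(annuity-due: payments at period start, so ×(1+i).)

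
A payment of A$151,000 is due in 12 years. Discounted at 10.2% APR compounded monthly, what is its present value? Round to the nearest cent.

With 12 periods per year: i = 0.0085, n = 144.
PV = FV·(1+i)^(−n) = 151,000 × 0.295577 = 44,632.0649

A$44,632.06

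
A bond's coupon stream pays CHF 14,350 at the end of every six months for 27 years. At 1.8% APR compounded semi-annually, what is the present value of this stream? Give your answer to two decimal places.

CHF 611,596.32

With 2 periods per year: i = 0.009, n = 54.
Annuity factor a(54|0.009) = 42.619952; PV = 14350 × 42.619952 = 611,596.3164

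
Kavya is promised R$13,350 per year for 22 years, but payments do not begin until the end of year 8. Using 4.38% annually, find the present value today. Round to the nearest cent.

R$137,856.69

Value one period before first payment (t=7): 13350 × [1 − (1+0.0438)^(−22)] / 0.0438 = 13350 × 13.940156 = 186,101.0797
Discount back 7 years: 186,101.0797 × (1+0.0438)^(−7) = 186,101.0797 × 0.740762 = 137,856.6895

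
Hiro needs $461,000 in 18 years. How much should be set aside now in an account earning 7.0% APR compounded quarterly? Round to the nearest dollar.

Periodic rate i = 0.07/4 = 0.0175; n = 18 × 4 = 72 periods.
PV = FV·(1+i)^(−n) = 461,000 × 0.286762 = 132,197.3766

$132,197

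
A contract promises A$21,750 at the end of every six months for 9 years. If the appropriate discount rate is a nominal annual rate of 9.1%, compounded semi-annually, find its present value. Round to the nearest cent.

i = 0.091/2 = 0.0455 per half-year; n = 9·2 = 18.
Annuity factor a(18|0.0455) = 12.111685; PV = 21750 × 12.111685 = 263,429.1536

A$263,429.15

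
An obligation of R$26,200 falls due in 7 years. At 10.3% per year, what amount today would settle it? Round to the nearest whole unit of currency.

Discount factor = (1+0.103)^(−7) = 0.503467; PV = 26,200 × 0.503467 = 13,190.8476

R$13,191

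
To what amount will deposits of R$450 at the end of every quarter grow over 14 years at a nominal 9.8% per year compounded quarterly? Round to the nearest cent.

R$52,871.41

i = 0.098/4 = 0.0245 per quarter; n = 14·4 = 56.
Accumulation factor s(56|0.0245) = 117.492026; FV = 450 × 117.492026 = 52,871.4116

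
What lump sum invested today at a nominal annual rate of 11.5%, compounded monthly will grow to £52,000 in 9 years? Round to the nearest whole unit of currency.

£18,563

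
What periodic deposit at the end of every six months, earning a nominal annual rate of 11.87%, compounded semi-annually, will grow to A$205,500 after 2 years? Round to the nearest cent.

A$47,020.88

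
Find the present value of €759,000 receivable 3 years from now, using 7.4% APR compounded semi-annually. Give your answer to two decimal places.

€610,336.35

i = 0.074/2 = 0.037 per half-year; n = 3·2 = 6.
PV = FV·(1+i)^(−n) = 759,000 × 0.804132 = 610,336.3520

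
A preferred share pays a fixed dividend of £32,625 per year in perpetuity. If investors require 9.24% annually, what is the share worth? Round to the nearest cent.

£353,084.42

PV = C/r = 32625/0.0924 = 353,084.4156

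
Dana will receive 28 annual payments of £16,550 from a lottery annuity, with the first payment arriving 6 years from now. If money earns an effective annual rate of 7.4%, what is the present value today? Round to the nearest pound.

Value one period before first payment (t=5): 16550 × [1 − (1+0.074)^(−28)] / 0.074 = 16550 × 11.682682 = 193,348.3855
PV₀ = 193,348.3855 / (1+0.074)^5 = 193,348.3855 / 1.428964 = 135,306.6505

£135,307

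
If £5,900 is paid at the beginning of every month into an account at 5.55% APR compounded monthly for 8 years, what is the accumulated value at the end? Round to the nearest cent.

With 12 periods per year: i = 0.004625, n = 96.
FV = 5900 × [(1+0.004625)^96 − 1] / 0.004625 × (1+i) = 5900 × 121.062328 = 714,267.7332
(annuity-due: payments at period start, so ×(1+i).)

£714,267.73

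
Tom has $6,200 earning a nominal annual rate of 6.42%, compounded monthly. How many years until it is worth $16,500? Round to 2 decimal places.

15.29 years

Periodic rate i = 0.0642/12 = 0.00535.
n = ln(16500/6200) / ln(1+0.00535) = ln(2.66129) / 0.005336 = 183.4443 months
= 183.4443/12 years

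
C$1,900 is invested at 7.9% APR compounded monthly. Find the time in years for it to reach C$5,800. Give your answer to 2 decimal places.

Periodic rate i = 0.079/12 = 0.00658333.
(1+i)^n = 5800/1900 = 3.05263, so n = ln 3.05263 / ln 1.00658 = 170.0770 months
= 170.0770/12 years

14.17 years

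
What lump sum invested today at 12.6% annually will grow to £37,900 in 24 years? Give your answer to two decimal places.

Discount factor = (1+0.126)^(−24) = 0.057953; PV = 37,900 × 0.057953 = 2,196.4324

£2,196.43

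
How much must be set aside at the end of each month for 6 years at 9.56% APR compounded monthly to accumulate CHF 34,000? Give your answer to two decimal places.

CHF 351.49

i = 0.0956/12 = 0.00796667 per month; n = 6·12 = 72.
PMT = 34000 / ( [(1+0.00796667)^72 − 1] / 0.00796667 ) = 34000 / 96.729978 = 351.4939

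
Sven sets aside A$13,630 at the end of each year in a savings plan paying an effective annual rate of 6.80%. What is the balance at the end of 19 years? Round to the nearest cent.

A$499,144.23

Accumulation factor s(19|0.068) = 36.621000; FV = 13630 × 36.621000 = 499,144.2346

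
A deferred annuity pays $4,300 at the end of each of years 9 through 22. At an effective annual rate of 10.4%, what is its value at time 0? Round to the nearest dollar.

PV at t=8 (ordinary 14-year annuity): 4300 × a(14|0.104) = 4300 × 7.208808 = 30,997.8758
Discount back 8 years: 30,997.8758 × (1+0.104)^(−8) = 30,997.8758 × 0.453156 = 14,046.8630

$14,047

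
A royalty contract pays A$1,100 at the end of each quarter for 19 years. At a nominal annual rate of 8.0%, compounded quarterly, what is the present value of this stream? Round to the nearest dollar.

i = 0.08/4 = 0.02 per quarter; n = 19·4 = 76.
PV = 1100 × [1 − (1+0.02)^(−76)] / 0.02 = 1100 × 38.899132 = 42,789.0449

A$42,789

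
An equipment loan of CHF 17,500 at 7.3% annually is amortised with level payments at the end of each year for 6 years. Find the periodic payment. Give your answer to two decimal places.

PMT = 17500 / ( [1 − (1+0.073)^(−6)] / 0.073 ) = 17500 / 4.722714 = 3,705.4968

CHF 3,705.50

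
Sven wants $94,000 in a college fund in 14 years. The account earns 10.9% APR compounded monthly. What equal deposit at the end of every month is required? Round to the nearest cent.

$239.29

Periodic rate i = 0.109/12 = 0.00908333; n = 14 × 12 = 168 periods.
FV-annuity factor = 392.825258; PMT = 94000 / 392.825258 = 239.2921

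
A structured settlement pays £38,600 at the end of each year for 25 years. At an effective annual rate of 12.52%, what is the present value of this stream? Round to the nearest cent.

Annuity factor a(25|0.1252) = 7.568762; PV = 38600 × 7.568762 = 292,154.2041

£292,154.20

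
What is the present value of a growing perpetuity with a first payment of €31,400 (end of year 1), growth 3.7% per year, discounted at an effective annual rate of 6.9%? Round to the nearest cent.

€981,250.00

PV = D₁/(r − g) = 31400/(0.069 − 0.037) = 981,250.0000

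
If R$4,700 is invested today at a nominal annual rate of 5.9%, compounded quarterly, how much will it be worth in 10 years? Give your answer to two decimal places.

R$8,442.29

i = 0.059/4 = 0.01475 per quarter; n = 10·4 = 40.
4,700 × (1+0.01475)^40 = 4,700 × 1.796232 = 8,442.2898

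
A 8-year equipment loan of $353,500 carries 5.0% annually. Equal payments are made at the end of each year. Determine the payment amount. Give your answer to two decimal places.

$54,694.16

Annuity-PV factor = 6.463213; PMT = 353500 / 6.463213 = 54,694.1611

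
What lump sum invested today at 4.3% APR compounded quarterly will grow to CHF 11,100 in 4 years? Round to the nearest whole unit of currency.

Periodic rate i = 0.043/4 = 0.01075; n = 4 × 4 = 16 periods.
PV = 11,100 / (1 + 0.01075)^16 = 11,100 / 1.186588 = 9,354.5517

CHF 9,355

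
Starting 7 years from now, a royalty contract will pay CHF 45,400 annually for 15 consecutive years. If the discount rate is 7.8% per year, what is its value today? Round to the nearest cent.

CHF 250,675.66

Value one period before first payment (t=6): 45400 × [1 − (1+0.078)^(−15)] / 0.078 = 45400 × 8.665006 = 393,391.2789
PV₀ = 393,391.2789 / (1+0.078)^6 = 393,391.2789 / 1.569324 = 250,675.6575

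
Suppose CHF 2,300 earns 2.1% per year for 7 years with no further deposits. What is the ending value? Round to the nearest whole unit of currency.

FV = PV·(1+i)^n = 2,300 × 1.156592 = 2,660.1617

CHF 2,660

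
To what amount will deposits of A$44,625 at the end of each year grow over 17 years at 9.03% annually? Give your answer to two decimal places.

FV = 44625 × [(1+0.0903)^17 − 1] / 0.0903 = 44625 × 37.075599 = 1,654,498.6182

A$1,654,498.62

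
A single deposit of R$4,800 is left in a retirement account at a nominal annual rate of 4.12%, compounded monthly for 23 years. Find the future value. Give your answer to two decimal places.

i = 0.0412/12 = 0.00343333 per month; n = 23·12 = 276.
FV = 4,800 × (1 + 0.00343333)^276 = 12,361.5756

R$12,361.58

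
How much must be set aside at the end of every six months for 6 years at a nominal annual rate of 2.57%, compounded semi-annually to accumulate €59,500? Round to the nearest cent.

i = 0.0257/2 = 0.01285 per half-year; n = 6·2 = 12.
PMT = 59500 / ( [(1+0.01285)^12 − 1] / 0.01285 ) = 59500 / 12.885499 = 4,617.5937

€4,617.59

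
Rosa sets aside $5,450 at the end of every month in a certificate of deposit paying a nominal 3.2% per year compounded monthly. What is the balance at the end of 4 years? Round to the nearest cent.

i = 0.032/12 = 0.00266667 per month; n = 4·12 = 48.
Accumulation factor s(48|0.00266667) = 51.134772; FV = 5450 × 51.134772 = 278,684.5066

$278,684.51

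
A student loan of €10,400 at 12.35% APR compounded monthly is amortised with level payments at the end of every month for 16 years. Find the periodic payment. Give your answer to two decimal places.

Periodic rate i = 0.1235/12 = 0.0102917; n = 16 × 12 = 192 periods.
Annuity-PV factor = 83.559872; PMT = 10400 / 83.559872 = 124.4617

€124.46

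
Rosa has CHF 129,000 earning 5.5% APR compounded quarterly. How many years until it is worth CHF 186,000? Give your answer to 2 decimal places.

6.70 years

Periodic rate i = 0.055/4 = 0.01375.
n = ln(186000/129000) / ln(1+0.01375) = ln(1.44186) / 0.013656 = 26.7960 quarters
= 26.7960/4 years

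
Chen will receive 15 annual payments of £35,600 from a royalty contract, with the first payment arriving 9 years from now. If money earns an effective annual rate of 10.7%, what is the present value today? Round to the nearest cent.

£115,419.40

PV at t=8 (ordinary 15-year annuity): 35600 × a(15|0.107) = 35600 × 7.311556 = 260,291.3832
PV₀ = 260,291.3832 / (1+0.107)^8 = 260,291.3832 / 2.255179 = 115,419.4032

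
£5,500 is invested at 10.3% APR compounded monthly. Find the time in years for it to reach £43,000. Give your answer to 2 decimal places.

Periodic rate i = 0.103/12 = 0.00858333.
(1+i)^n = 43000/5500 = 7.81818, so n = ln 7.81818 / ln 1.00858 = 240.6134 months
= 240.6134/12 years

20.05 years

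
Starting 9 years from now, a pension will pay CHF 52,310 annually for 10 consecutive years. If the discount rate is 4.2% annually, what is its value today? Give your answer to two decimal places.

CHF 302,272.44

Value one period before first payment (t=8): 52310 × [1 − (1+0.042)^(−10)] / 0.042 = 52310 × 8.030740 = 420,088.0205
Discount back 8 years: 420,088.0205 × (1+0.042)^(−8) = 420,088.0205 × 0.719545 = 302,272.4356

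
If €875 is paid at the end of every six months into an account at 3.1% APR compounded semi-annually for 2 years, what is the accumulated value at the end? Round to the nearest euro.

€3,582

Periodic rate i = 0.031/2 = 0.0155; n = 2 × 2 = 4 periods.
FV = 875 × [(1+0.0155)^4 − 1] / 0.0155 = 875 × 4.093965 = 3,582.2191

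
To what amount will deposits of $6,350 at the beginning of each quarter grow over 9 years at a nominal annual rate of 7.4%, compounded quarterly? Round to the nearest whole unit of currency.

$326,739

With 4 periods per year: i = 0.0185, n = 36.
FV = 6350 × [(1+0.0185)^36 − 1] / 0.0185 × (1+i) = 6350 × 51.454994 = 326,739.2149
(Beginning-of-period payments → annuity-due factor ×(1+i).)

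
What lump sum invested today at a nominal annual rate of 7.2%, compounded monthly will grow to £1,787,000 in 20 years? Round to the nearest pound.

i = 0.072/12 = 0.006 per month; n = 20·12 = 240.
Discount factor = (1+0.006)^(−240) = 0.237949; PV = 1,787,000 × 0.237949 = 425,215.5907

£425,216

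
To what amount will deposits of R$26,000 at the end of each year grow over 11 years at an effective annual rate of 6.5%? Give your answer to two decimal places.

FV = PMT · [(1+i)^n − 1] / i = 26000 · 15.371560 = 399,660.5602

R$399,660.56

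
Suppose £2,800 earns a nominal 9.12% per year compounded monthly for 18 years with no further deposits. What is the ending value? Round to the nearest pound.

With 12 periods per year: i = 0.0076, n = 216.
2,800 × (1+0.0076)^216 = 2,800 × 5.131476 = 14,368.1329

£14,368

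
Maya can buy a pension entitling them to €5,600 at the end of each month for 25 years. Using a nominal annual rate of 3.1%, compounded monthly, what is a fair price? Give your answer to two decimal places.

Periodic rate i = 0.031/12 = 0.00258333; n = 25 × 12 = 300 periods.
PV = PMT · [1 − (1+i)^(−n)] / i = 5600 · 208.581522 = 1,168,056.5220

€1,168,056.52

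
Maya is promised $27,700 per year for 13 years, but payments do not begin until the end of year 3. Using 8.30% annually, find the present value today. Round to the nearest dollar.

Value one period before first payment (t=2): 27700 × [1 − (1+0.083)^(−13)] / 0.083 = 27700 × 7.775005 = 215,367.6400
PV₀ = 215,367.6400 / (1+0.083)^2 = 215,367.6400 / 1.172889 = 183,621.5021

$183,622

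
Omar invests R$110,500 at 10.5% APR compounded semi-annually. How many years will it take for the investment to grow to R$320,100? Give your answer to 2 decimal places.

10.39 years

Periodic rate i = 0.105/2 = 0.0525.
n = ln(320100/110500) / ln(1+0.0525) = ln(2.89683) / 0.051168 = 20.7867 half-years
= 20.7867/2 years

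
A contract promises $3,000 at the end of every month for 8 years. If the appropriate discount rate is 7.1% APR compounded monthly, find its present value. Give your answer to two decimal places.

Periodic rate i = 0.071/12 = 0.00591667; n = 8 × 12 = 96 periods.
PV = PMT · [1 − (1+i)^(−n)] / i = 3000 · 73.080532 = 219,241.5972

$219,241.60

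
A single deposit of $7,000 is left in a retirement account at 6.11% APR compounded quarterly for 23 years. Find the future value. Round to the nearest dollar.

Periodic rate i = 0.0611/4 = 0.015275; n = 23 × 4 = 92 periods.
FV = 7,000 × (1 + 0.015275)^92 = 28,235.6462

$28,236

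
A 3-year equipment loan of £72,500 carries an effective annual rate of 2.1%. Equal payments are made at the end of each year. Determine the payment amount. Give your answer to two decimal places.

£25,188.70

PMT = 72500 / ( [1 − (1+0.021)^(−3)] / 0.021 ) = 72500 / 2.878275 = 25,188.6976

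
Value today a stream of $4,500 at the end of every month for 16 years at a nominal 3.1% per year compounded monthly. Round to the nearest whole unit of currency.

$680,485

Periodic rate i = 0.031/12 = 0.00258333; n = 16 × 12 = 192 periods.
PV = PMT · [1 − (1+i)^(−n)] / i = 4500 · 151.218876 = 680,484.9429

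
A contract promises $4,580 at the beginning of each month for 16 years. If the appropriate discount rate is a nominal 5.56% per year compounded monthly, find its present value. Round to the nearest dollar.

$584,257

With 12 periods per year: i = 0.00463333, n = 192.
Annuity factor a(192|0.00463333) × (1+i) = 127.567118; PV = 4580 × 127.567118 = 584,257.4015
(Beginning-of-period payments → annuity-due factor ×(1+i).)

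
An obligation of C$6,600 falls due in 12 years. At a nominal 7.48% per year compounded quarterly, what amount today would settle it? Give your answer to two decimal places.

C$2,712.20

Periodic rate i = 0.0748/4 = 0.0187; n = 12 × 4 = 48 periods.
Discount factor = (1+0.0187)^(−48) = 0.410939; PV = 6,600 × 0.410939 = 2,712.1971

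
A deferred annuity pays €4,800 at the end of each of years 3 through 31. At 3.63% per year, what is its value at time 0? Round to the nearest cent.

PV at t=2 (ordinary 29-year annuity): 4800 × a(29|0.0363) = 4800 × 17.752995 = 85,214.3778
PV₀ = 85,214.3778 / (1+0.0363)^2 = 85,214.3778 / 1.073918 = 79,349.0773

€79,349.08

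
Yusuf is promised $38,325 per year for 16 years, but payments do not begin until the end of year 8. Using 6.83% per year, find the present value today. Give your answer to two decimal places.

PV at t=7 (ordinary 16-year annuity): 38325 × a(16|0.0683) = 38325 × 9.553985 = 366,156.4751
Discount back 7 years: 366,156.4751 × (1+0.0683)^(−7) = 366,156.4751 × 0.629720 = 230,576.0101

$230,576.01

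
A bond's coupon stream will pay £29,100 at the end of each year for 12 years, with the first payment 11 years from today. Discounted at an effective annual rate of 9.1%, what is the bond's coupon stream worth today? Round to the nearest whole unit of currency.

Value one period before first payment (t=10): 29100 × [1 − (1+0.091)^(−12)] / 0.091 = 29100 × 7.124793 = 207,331.4808
Discount back 10 years: 207,331.4808 × (1+0.091)^(−10) = 207,331.4808 × 0.418555 = 86,779.6199

£86,780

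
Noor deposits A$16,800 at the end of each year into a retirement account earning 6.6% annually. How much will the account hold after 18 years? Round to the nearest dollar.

Accumulation factor s(18|0.066) = 32.720945; FV = 16800 × 32.720945 = 549,711.8808

A$549,712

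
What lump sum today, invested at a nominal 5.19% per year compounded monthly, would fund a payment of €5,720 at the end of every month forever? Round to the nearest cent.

€1,322,543.35

Periodic rate i = 0.0519/12 = 0.004325.
PV = PMT / i = 5720 / 0.004325 = 1,322,543.3526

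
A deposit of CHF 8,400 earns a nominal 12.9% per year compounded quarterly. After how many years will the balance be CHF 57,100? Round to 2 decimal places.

15.10 years

Periodic rate i = 0.129/4 = 0.03225.
n = ln(57100/8400) / ln(1+0.03225) = ln(6.79762) / 0.031741 = 60.3818 quarters
= 60.3818/4 years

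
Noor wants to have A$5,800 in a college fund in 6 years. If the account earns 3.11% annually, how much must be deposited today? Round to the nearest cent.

A$4,826.40

PV = 5,800 / (1 + 0.0311)^6 = 5,800 / 1.201724 = 4,826.3996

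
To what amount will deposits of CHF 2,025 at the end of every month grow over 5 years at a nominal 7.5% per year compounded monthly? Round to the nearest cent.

Periodic rate i = 0.075/12 = 0.00625; n = 5 × 12 = 60 periods.
FV = PMT · [(1+i)^n − 1] / i = 2025 · 72.527105 = 146,867.3883

CHF 146,867.39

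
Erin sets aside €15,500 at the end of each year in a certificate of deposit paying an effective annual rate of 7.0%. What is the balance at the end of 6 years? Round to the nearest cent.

€110,876.01

Accumulation factor s(6|0.07) = 7.153291; FV = 15500 × 7.153291 = 110,876.0065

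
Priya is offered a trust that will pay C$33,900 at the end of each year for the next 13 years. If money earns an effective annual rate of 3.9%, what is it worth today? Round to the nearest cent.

C$340,623.69

PV = 33900 × [1 − (1+0.039)^(−13)] / 0.039 = 33900 × 10.047897 = 340,623.6925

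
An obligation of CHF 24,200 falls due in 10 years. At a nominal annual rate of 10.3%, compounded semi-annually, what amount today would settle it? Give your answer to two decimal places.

With 2 periods per year: i = 0.0515, n = 20.
PV = 24,200 / (1 + 0.0515)^20 = 24,200 / 2.730144 = 8,864.0016

CHF 8,864.00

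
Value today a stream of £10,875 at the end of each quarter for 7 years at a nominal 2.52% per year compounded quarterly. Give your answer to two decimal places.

£278,354.11

Periodic rate i = 0.0252/4 = 0.0063; n = 7 × 4 = 28 periods.
PV = 10875 × [1 − (1+0.0063)^(−28)] / 0.0063 = 10875 × 25.595780 = 278,354.1100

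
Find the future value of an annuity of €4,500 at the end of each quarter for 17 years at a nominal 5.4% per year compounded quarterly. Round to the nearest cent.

With 4 periods per year: i = 0.0135, n = 68.
FV = 4500 × [(1+0.0135)^68 − 1] / 0.0135 = 4500 × 110.292182 = 496,314.8208

€496,314.82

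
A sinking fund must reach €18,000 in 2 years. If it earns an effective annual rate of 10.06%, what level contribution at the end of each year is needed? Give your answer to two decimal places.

€8,568.98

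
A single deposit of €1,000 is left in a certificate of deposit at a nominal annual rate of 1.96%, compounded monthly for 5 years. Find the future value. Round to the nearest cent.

i = 0.0196/12 = 0.00163333 per month; n = 5·12 = 60.
1,000 × (1+0.00163333)^60 = 1,000 × 1.102875 = 1,102.8746

€1,102.87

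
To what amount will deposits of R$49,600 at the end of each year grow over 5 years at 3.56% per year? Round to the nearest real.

FV = PMT · [(1+i)^n − 1] / i = 49600 · 5.368901 = 266,297.4795

R$266,297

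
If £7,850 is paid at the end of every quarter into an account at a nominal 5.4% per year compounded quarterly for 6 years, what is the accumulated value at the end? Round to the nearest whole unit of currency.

£220,762

Periodic rate i = 0.054/4 = 0.0135; n = 6 × 4 = 24 periods.
FV = 7850 × [(1+0.0135)^24 − 1] / 0.0135 = 7850 × 28.122492 = 220,761.5640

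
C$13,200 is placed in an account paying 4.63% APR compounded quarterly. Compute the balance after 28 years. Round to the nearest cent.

With 4 periods per year: i = 0.011575, n = 112.
FV = PV·(1+i)^n = 13,200 × 3.628990 = 47,902.6734

C$47,902.67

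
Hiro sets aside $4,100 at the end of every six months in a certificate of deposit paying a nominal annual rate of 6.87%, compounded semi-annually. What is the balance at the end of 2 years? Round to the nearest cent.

Periodic rate i = 0.0687/2 = 0.03435; n = 2 × 2 = 4 periods.
FV = PMT · [(1+i)^n − 1] / i = 4100 · 4.210860 = 17,264.5269

$17,264.53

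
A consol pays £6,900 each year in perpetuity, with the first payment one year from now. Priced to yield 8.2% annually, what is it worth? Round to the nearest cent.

£84,146.34

PV = C/r = 6900/0.082 = 84,146.3415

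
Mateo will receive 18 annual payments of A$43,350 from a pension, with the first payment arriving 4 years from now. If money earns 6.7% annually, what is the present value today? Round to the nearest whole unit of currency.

PV at t=3 (ordinary 18-year annuity): 43350 × a(18|0.067) = 43350 × 10.280588 = 445,663.4809
Discount back 3 years: 445,663.4809 × (1+0.067)^(−3) = 445,663.4809 × 0.823203 = 366,871.3432

A$366,871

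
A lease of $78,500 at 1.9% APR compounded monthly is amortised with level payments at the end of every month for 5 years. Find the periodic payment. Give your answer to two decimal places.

$1,372.50

Periodic rate i = 0.019/12 = 0.00158333; n = 5 × 12 = 60 periods.
PMT = 78500 / ( [1 − (1+0.00158333)^(−60)] / 0.00158333 ) = 78500 / 57.194995 = 1,372.4977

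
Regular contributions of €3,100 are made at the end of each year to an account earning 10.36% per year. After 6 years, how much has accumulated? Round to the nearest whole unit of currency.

FV = 3100 × [(1+0.1036)^6 − 1] / 0.1036 = 3100 × 7.786041 = 24,136.7281

€24,137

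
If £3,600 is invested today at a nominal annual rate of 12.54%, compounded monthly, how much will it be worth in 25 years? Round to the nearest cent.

With 12 periods per year: i = 0.01045, n = 300.
3,600 × (1+0.01045)^300 = 3,600 × 22.617702 = 81,423.7256

£81,423.73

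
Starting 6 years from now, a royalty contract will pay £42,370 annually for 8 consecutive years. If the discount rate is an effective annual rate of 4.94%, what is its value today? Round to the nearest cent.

PV at t=5 (ordinary 8-year annuity): 42370 × a(8|0.0494) = 42370 × 6.478918 = 274,511.7509
Discount back 5 years: 274,511.7509 × (1+0.0494)^(−5) = 274,511.7509 × 0.785769 = 215,702.7294

£215,702.73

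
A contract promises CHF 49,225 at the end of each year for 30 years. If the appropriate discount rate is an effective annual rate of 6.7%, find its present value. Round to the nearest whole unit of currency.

PV = 49225 × [1 − (1+0.067)^(−30)] / 0.067 = 49225 × 12.792364 = 629,704.1422

CHF 629,704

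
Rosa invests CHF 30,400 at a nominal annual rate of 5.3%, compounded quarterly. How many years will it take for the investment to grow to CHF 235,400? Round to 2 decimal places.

38.87 years

Periodic rate i = 0.053/4 = 0.01325.
n = ln(235400/30400) / ln(1+0.01325) = ln(7.74342) / 0.013163 = 155.4999 quarters
= 155.4999/4 years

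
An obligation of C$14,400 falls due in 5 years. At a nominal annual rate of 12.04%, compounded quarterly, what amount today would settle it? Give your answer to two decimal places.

C$7,957.47

With 4 periods per year: i = 0.0301, n = 20.
PV = 14,400 / (1 + 0.0301)^20 = 14,400 / 1.809621 = 7,957.4652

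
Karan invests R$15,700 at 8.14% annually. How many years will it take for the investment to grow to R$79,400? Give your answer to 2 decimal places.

20.71 years

n = ln(79400/15700) / ln(1+0.0814) = ln(5.05732) / 0.078256 = 20.7119 years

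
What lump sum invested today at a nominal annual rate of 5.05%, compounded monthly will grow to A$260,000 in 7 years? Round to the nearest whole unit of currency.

i = 0.0505/12 = 0.00420833 per month; n = 7·12 = 84.
PV = FV·(1+i)^(−n) = 260,000 × 0.702747 = 182,714.2348

A$182,714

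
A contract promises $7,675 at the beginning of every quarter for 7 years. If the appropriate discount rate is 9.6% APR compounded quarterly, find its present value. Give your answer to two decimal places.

With 4 periods per year: i = 0.024, n = 28.
Annuity factor a(28|0.024) × (1+i) = 20.703754; PV = 7675 × 20.703754 = 158,901.3141
(annuity-due: payments at period start, so ×(1+i).)

$158,901.31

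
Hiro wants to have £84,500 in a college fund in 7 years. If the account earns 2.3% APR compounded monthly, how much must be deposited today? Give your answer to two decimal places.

£71,945.27

With 12 periods per year: i = 0.00191667, n = 84.
Discount factor = (1+0.00191667)^(−84) = 0.851423; PV = 84,500 × 0.851423 = 71,945.2655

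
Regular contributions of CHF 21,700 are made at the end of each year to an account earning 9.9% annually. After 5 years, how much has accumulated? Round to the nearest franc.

FV = PMT · [(1+i)^n − 1] / i = 21700 · 6.092958 = 132,217.1789

CHF 132,217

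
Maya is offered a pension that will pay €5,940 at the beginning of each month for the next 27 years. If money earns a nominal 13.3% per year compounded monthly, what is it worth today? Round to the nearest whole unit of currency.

€526,642

Periodic rate i = 0.133/12 = 0.0110833; n = 27 × 12 = 324 periods.
Annuity factor a(324|0.0110833) × (1+i) = 88.660228; PV = 5940 × 88.660228 = 526,641.7538
(Beginning-of-period payments → annuity-due factor ×(1+i).)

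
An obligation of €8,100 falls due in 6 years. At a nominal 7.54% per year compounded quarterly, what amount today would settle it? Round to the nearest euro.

€5,174

With 4 periods per year: i = 0.01885, n = 24.
Discount factor = (1+0.01885)^(−24) = 0.638784; PV = 8,100 × 0.638784 = 5,174.1501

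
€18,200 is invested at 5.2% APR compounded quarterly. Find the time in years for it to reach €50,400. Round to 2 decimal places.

19.71 years

Periodic rate i = 0.052/4 = 0.013.
(1+i)^n = 50400/18200 = 2.76923, so n = ln 2.76923 / ln 1.013 = 78.8597 quarters
= 78.8597/4 years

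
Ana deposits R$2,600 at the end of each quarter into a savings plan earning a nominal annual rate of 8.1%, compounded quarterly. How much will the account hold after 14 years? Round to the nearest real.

i = 0.081/4 = 0.02025 per quarter; n = 14·4 = 56.
FV = 2600 × [(1+0.02025)^56 − 1] / 0.02025 = 2600 × 102.372898 = 266,169.5339

R$266,170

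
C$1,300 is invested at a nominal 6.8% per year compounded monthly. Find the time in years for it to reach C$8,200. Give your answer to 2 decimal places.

27.16 years

Periodic rate i = 0.068/12 = 0.00566667.
(1+i)^n = 8200/1300 = 6.30769, so n = ln 6.30769 / ln 1.00567 = 325.9382 months
= 325.9382/12 years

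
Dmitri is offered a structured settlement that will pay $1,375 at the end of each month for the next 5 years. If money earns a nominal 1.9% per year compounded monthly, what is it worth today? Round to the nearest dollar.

Periodic rate i = 0.019/12 = 0.00158333; n = 5 × 12 = 60 periods.
PV = 1375 × [1 − (1+0.00158333)^(−60)] / 0.00158333 = 1375 × 57.194995 = 78,643.1186

$78,643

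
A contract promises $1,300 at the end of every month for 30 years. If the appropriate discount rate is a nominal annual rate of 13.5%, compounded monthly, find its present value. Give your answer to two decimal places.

i = 0.135/12 = 0.01125 per month; n = 30·12 = 360.
PV = PMT · [1 − (1+i)^(−n)] / i = 1300 · 87.304817 = 113,496.2615

$113,496.26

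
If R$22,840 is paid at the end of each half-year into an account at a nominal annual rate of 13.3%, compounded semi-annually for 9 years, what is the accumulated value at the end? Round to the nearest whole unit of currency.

Periodic rate i = 0.133/2 = 0.0665; n = 9 × 2 = 18 periods.
FV = 22840 × [(1+0.0665)^18 − 1] / 0.0665 = 22840 × 32.877664 = 750,925.8458

R$750,926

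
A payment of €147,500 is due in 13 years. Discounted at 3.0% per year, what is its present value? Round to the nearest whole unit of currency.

Discount factor = (1+0.03)^(−13) = 0.680951; PV = 147,500 × 0.680951 = 100,440.3226

€100,440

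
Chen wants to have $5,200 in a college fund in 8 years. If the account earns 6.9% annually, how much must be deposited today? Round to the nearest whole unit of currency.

Discount factor = (1+0.069)^(−8) = 0.586379; PV = 5,200 × 0.586379 = 3,049.1704

$3,049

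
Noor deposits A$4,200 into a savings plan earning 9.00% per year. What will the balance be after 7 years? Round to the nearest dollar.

A$7,678

FV = PV·(1+i)^n = 4,200 × 1.828039 = 7,677.7643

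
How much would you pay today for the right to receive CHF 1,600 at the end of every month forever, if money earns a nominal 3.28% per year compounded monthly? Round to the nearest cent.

Periodic rate i = 0.0328/12 = 0.00273333.
PV = C/r = 1600/0.00273333 = 585,365.8537

CHF 585,365.85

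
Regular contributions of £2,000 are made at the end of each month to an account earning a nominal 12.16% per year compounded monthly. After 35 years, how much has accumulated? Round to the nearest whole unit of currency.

Periodic rate i = 0.1216/12 = 0.0101333; n = 35 × 12 = 420 periods.
Accumulation factor s(420|0.0101333) = 6713.756955; FV = 2000 × 6713.756955 = 13,427,513.9099

£13,427,514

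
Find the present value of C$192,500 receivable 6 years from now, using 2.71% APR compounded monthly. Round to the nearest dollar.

C$163,642

With 12 periods per year: i = 0.00225833, n = 72.
PV = 192,500 / (1 + 0.00225833)^72 = 192,500 / 1.176350 = 163,641.7325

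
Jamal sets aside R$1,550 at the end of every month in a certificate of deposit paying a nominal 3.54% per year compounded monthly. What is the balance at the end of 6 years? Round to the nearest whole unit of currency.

R$124,134

i = 0.0354/12 = 0.00295 per month; n = 6·12 = 72.
FV = PMT · [(1+i)^n − 1] / i = 1550 · 80.086724 = 124,134.4224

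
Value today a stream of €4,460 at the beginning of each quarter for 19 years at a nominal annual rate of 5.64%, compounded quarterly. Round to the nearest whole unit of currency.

€210,095

With 4 periods per year: i = 0.0141, n = 76.
PV = PMT · [1 − (1+i)^(−n)] / i × (1+i) = 4460 · 47.106534 = 210,095.1425
(annuity-due: payments at period start, so ×(1+i).)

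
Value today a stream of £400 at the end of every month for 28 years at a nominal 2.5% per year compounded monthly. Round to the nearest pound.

i = 0.025/12 = 0.00208333 per month; n = 28·12 = 336.
PV = 400 × [1 − (1+0.00208333)^(−336)] / 0.00208333 = 400 × 241.465427 = 96,586.1709

£96,586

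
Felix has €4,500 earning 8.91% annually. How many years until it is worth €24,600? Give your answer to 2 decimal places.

19.90 years

(1+i)^n = 24600/4500 = 5.46667, so n = ln 5.46667 / ln 1.0891 = 19.9020 years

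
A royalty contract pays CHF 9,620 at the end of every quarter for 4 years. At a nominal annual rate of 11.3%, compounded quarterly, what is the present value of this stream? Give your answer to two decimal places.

CHF 122,470.41

i = 0.113/4 = 0.02825 per quarter; n = 4·4 = 16.
PV = PMT · [1 − (1+i)^(−n)] / i = 9620 · 12.730812 = 122,470.4105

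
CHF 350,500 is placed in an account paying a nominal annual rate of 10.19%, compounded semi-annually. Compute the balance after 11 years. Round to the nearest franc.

CHF 1,045,907

Periodic rate i = 0.1019/2 = 0.05095; n = 11 × 2 = 22 periods.
FV = 350,500 × (1 + 0.05095)^22 = 1,045,907.3665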